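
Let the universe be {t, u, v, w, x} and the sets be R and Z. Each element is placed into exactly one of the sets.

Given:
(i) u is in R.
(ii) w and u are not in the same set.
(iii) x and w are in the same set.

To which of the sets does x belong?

From (i): u ∈ R.
(ii): w ∉ R.
(iii): x matches w: x ∉ R.
Only one set left: w ∈ Z.
Only one set left: x ∈ Z.

x: Z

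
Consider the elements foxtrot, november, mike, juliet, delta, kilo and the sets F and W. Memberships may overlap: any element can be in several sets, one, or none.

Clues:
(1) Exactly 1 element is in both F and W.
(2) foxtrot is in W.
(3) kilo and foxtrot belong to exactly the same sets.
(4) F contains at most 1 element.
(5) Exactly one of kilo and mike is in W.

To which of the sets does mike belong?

From (2): foxtrot ∈ W.
(3): kilo matches foxtrot: kilo ∈ W.
(5) (exactly one): mike ∉ W.
Suppose mike ∈ F: no assignment then satisfies all the clues, so mike ∉ F.

mike: none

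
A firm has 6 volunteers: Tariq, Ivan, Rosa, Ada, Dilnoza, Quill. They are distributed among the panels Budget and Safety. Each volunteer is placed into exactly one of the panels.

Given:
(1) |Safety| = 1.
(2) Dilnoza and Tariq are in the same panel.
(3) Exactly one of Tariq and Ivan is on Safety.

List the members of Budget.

Budget = {Ada, Dilnoza, Quill, Rosa, Tariq}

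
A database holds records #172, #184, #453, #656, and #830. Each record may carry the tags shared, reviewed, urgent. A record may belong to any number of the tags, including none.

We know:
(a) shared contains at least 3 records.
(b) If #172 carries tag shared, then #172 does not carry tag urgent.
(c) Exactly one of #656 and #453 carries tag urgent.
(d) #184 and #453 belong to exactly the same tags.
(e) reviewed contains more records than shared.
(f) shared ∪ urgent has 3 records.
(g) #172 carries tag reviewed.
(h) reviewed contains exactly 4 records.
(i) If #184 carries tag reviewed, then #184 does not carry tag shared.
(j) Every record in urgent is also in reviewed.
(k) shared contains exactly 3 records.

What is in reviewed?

From (g): #172 ∈ reviewed.
Suppose #184 ∉ reviewed: no assignment then satisfies all the clues, so #184 ∈ reviewed.

reviewed = {#172, #184, #453, #656}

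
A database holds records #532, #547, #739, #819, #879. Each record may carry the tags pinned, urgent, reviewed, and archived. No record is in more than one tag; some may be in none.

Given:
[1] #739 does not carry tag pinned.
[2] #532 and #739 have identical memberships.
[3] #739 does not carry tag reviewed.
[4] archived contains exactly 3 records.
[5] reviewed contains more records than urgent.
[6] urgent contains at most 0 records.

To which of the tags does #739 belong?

From (1): #739 ∉ pinned.
From (3): #739 ∉ reviewed.
(2): #532 matches #739: #532 ∉ pinned.
(2): #532 matches #739: #532 ∉ reviewed.
(6): urgent already has 0, so the rest are out.
Suppose #739 ∉ archived: no assignment then satisfies all the clues, so #739 ∈ archived.

#739: archived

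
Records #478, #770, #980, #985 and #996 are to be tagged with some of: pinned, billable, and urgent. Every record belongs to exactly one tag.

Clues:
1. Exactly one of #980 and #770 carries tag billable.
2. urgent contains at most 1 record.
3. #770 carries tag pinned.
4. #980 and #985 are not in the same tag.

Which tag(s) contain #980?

From (3): #770 ∈ pinned.
(1) (exactly one): #980 ∈ billable.
(4): #985 ∉ billable.

#980: billable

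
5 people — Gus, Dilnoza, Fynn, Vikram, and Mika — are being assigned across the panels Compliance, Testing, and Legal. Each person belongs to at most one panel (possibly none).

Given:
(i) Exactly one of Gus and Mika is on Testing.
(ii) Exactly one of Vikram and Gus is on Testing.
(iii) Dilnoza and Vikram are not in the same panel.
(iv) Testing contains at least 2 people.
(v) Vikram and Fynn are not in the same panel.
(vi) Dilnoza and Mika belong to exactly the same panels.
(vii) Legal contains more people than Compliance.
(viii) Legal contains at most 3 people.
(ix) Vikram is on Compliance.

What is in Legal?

Legal = {Dilnoza, Mika}

From (ix): Vikram ∈ Compliance.
(ii) (exactly one): Gus ∈ Testing.
(iii): Dilnoza ∉ Compliance.
(v): Fynn ∉ Compliance.
(vi): Mika matches Dilnoza: Mika ∉ Compliance.
(i) (exactly one): Mika ∉ Testing.
(vi): Dilnoza matches Mika: Dilnoza ∉ Testing.
(iv): only 2 candidates remain for Testing, so all are in.
Suppose Dilnoza ∉ Legal: no assignment then satisfies all the clues, so Dilnoza ∈ Legal.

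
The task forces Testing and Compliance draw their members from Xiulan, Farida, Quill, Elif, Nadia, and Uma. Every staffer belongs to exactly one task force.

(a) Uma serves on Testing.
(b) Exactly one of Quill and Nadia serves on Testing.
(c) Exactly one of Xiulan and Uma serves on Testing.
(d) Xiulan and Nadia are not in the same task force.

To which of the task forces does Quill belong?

Quill: Compliance

From (a): Uma ∈ Testing.
(c) (exactly one): Xiulan ∉ Testing.
Only one task force left: Xiulan ∈ Compliance.
(d): Nadia ∉ Compliance.
Only one task force left: Nadia ∈ Testing.
(b) (exactly one): Quill ∉ Testing.
Only one task force left: Quill ∈ Compliance.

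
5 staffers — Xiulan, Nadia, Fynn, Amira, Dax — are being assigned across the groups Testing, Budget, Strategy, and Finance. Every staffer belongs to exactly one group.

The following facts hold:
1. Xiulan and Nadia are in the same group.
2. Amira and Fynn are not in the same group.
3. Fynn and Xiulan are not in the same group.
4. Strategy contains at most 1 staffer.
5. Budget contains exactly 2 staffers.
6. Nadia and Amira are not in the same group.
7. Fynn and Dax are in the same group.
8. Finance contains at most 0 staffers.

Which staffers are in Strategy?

Strategy = {Amira}

(8): Finance already has 0, so the rest are out.
Suppose Xiulan ∈ Strategy: no assignment then satisfies all the clues, so Xiulan ∉ Strategy.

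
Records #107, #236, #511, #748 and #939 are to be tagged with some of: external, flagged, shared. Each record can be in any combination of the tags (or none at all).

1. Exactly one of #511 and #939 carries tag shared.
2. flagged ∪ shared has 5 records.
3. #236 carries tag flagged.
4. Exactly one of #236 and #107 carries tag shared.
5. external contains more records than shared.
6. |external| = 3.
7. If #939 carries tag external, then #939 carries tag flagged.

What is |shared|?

2

From (3): #236 ∈ flagged.
Suppose #748 ∉ flagged: no assignment then satisfies all the clues, so #748 ∈ flagged.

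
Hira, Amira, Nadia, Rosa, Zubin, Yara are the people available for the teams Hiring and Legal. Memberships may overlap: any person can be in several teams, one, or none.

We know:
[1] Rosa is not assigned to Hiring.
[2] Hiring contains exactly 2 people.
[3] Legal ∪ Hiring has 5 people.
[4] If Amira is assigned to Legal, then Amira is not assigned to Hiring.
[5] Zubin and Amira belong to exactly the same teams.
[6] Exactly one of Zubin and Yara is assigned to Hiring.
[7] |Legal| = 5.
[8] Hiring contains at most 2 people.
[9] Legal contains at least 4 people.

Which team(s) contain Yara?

Yara: Hiring, Legal

From (1): Rosa ∉ Hiring.
Suppose Yara ∉ Hiring: no assignment then satisfies all the clues, so Yara ∈ Hiring.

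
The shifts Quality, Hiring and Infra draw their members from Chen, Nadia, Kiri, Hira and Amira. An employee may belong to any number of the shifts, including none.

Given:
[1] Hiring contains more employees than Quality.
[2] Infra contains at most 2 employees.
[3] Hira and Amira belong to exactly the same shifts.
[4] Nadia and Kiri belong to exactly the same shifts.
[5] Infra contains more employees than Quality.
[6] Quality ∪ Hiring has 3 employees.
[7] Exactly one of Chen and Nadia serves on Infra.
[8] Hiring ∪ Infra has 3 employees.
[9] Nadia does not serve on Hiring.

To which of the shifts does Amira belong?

Amira: Hiring

From (9): Nadia ∉ Hiring.
(4): Kiri matches Nadia: Kiri ∉ Hiring.
Suppose Amira ∈ Quality: no assignment then satisfies all the clues, so Amira ∉ Quality.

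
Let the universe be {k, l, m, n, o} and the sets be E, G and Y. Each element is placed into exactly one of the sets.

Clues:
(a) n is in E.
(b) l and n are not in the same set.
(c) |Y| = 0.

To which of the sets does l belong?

l: G

From (a): n ∈ E.
(b): l ∉ E.
(c): Y already has 0, so the rest are out.
Only one set left: l ∈ G.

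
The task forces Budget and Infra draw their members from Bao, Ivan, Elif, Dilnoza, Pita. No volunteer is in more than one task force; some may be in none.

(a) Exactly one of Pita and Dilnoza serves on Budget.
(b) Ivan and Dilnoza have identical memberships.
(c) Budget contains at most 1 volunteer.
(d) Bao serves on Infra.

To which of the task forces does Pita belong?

From (d): Bao ∈ Infra.
Suppose Pita ∉ Budget: no assignment then satisfies all the clues, so Pita ∈ Budget.

Pita: Budget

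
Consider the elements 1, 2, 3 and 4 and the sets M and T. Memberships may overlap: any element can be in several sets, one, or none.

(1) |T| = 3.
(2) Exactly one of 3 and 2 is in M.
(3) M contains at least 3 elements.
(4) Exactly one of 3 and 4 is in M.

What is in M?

M = {1, 2, 4}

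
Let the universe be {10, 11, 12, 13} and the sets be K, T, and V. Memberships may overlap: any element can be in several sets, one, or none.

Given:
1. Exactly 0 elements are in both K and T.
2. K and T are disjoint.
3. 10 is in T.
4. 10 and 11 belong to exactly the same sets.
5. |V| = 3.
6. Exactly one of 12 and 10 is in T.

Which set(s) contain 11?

11: T, V

From (3): 10 ∈ T.
(2) (disjoint): 10 ∉ K.
(4): 11 matches 10: 11 ∉ K.
(4): 11 matches 10: 11 ∈ T.
(6) (exactly one): 12 ∉ T.
Suppose 11 ∉ V: no assignment then satisfies all the clues, so 11 ∈ V.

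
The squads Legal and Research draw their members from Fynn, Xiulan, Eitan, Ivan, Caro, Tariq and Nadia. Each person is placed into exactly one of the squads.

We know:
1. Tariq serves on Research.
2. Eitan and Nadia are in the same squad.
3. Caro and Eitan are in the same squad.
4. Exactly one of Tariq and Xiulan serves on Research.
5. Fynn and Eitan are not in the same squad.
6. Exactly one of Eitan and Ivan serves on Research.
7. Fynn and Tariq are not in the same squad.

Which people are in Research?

From (1): Tariq ∈ Research.
(4) (exactly one): Xiulan ∉ Research.
(7): Fynn ∉ Research.
Only one squad left: Fynn ∈ Legal.
Only one squad left: Xiulan ∈ Legal.
(5): Eitan ∉ Legal.
Only one squad left: Eitan ∈ Research.
(2): Nadia matches Eitan: Nadia ∉ Legal.
(2): Nadia matches Eitan: Nadia ∈ Research.
(3): Caro matches Eitan: Caro ∉ Legal.
(3): Caro matches Eitan: Caro ∈ Research.
Only one squad left: Ivan ∈ Legal.

Research = {Caro, Eitan, Nadia, Tariq}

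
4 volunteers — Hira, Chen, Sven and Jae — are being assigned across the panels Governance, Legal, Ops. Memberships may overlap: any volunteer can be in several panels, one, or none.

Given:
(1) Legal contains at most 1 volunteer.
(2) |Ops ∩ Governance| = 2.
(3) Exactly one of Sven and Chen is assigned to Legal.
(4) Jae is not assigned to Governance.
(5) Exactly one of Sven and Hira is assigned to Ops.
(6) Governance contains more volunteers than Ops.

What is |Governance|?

3

From (4): Jae ∉ Governance.
Suppose Hira ∉ Governance: no assignment then satisfies all the clues, so Hira ∈ Governance.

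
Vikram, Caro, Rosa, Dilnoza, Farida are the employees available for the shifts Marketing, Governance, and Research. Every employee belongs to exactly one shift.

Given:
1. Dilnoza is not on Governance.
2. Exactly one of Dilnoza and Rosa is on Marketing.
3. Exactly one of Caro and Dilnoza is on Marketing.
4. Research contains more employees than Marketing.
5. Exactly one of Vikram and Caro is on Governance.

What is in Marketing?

From (1): Dilnoza ∉ Governance.
Suppose Vikram ∈ Marketing: no assignment then satisfies all the clues, so Vikram ∉ Marketing.

Marketing = {Dilnoza}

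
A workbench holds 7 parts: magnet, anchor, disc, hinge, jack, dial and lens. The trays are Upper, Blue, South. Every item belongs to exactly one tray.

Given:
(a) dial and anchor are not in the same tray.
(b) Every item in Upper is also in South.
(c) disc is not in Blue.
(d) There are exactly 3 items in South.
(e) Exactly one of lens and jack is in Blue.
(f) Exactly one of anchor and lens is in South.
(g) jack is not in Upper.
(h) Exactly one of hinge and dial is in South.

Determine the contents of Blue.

Blue = {anchor, hinge, jack, magnet}

From (c): disc ∉ Blue.
From (g): jack ∉ Upper.
Suppose magnet ∉ Blue: no assignment then satisfies all the clues, so magnet ∈ Blue.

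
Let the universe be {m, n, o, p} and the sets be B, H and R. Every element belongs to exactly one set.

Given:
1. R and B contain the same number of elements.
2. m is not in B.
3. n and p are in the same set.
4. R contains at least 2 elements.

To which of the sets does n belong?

From (2): m ∉ B.
Suppose n ∉ B: no assignment then satisfies all the clues, so n ∈ B.

n: B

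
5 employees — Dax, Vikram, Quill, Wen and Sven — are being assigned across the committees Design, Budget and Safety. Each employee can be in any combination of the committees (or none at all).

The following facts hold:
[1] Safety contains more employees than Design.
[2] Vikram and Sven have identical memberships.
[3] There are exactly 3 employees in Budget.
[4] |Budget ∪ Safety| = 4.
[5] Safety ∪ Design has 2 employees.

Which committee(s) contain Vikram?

Vikram: Budget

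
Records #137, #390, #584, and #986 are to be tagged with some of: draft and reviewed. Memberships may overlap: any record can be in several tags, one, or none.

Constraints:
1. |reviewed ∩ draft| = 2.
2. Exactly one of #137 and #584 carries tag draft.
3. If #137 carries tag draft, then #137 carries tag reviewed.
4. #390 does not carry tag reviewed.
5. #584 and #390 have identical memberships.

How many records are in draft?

From (4): #390 ∉ reviewed.
(5): #584 matches #390: #584 ∉ reviewed.
Suppose #137 ∉ draft: no assignment then satisfies all the clues, so #137 ∈ draft.

2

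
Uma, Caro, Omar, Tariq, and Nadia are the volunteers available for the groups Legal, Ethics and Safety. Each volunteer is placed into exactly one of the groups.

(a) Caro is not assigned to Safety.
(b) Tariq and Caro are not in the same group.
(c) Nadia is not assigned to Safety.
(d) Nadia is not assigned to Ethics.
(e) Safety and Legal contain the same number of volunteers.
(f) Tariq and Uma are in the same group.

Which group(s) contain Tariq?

Tariq: Safety

From (a): Caro ∉ Safety.
From (c): Nadia ∉ Safety.
From (d): Nadia ∉ Ethics.
Only one group left: Nadia ∈ Legal.
Suppose Tariq ∈ Legal: no assignment then satisfies all the clues, so Tariq ∉ Legal.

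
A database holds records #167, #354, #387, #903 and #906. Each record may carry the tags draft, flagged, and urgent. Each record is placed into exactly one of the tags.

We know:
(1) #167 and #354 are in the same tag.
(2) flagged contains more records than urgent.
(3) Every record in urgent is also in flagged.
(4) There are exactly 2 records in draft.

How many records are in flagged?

3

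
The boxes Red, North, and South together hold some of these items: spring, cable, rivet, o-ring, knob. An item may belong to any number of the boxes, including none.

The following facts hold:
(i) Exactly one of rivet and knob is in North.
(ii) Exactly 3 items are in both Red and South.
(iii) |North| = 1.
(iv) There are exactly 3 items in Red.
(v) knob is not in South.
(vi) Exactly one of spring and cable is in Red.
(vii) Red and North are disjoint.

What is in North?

North = {knob}

From (v): knob ∉ South.
Suppose spring ∈ North: no assignment then satisfies all the clues, so spring ∉ North.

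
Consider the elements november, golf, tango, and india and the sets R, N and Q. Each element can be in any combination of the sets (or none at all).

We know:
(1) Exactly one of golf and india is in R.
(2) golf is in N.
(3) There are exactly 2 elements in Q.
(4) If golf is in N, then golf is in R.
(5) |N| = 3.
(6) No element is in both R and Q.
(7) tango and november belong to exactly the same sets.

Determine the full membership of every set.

R = {golf}; N = {golf, november, tango}; Q = {november, tango}

From (2): golf ∈ N.
(4): golf ∈ R.
(6) (disjoint): golf ∉ Q.
(1) (exactly one): india ∉ R.
Suppose november ∈ R: no assignment then satisfies all the clues, so november ∉ R.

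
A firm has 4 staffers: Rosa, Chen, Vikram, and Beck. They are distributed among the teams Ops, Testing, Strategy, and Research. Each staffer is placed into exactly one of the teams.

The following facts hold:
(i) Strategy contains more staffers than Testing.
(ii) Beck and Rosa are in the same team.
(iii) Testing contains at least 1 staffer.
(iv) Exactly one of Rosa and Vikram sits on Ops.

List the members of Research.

Research = {}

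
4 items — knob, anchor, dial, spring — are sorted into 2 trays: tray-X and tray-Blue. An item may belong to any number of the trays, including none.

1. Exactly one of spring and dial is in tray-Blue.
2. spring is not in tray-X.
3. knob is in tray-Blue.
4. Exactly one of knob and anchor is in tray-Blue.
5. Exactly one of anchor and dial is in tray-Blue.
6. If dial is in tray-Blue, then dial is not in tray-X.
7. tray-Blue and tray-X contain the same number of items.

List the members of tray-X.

From (2): spring ∉ tray-X.
From (3): knob ∈ tray-Blue.
(4) (exactly one): anchor ∉ tray-Blue.
(5) (exactly one): dial ∈ tray-Blue.
(6): dial ∉ tray-X.
(1) (exactly one): spring ∉ tray-Blue.
Suppose knob ∉ tray-X: no assignment then satisfies all the clues, so knob ∈ tray-X.

tray-X = {anchor, knob}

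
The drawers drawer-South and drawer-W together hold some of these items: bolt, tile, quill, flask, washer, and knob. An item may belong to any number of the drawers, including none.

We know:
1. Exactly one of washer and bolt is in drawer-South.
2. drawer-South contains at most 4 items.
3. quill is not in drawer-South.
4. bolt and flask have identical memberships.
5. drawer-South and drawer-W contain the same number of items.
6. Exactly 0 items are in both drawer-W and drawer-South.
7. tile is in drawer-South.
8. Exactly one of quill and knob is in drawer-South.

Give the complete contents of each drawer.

drawer-South = {knob, tile, washer}; drawer-W = {bolt, flask, quill}

From (3): quill ∉ drawer-South.
From (7): tile ∈ drawer-South.
(8) (exactly one): knob ∈ drawer-South.
Suppose bolt ∈ drawer-South: no assignment then satisfies all the clues, so bolt ∉ drawer-South.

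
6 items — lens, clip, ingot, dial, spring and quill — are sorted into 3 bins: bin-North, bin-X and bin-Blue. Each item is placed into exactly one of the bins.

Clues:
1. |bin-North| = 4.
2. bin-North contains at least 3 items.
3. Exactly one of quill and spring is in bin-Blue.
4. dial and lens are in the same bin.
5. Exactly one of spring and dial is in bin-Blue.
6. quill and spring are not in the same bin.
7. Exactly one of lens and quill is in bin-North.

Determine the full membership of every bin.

bin-North = {clip, dial, ingot, lens}; bin-X = {quill}; bin-Blue = {spring}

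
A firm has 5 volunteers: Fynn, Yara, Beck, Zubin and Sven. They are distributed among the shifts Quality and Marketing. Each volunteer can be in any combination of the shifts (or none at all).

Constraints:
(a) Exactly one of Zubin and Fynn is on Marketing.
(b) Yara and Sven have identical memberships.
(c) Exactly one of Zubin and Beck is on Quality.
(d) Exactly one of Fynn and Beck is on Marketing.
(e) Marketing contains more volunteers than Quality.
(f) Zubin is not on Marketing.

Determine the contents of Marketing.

Marketing = {Fynn, Sven, Yara}

From (f): Zubin ∉ Marketing.
(a) (exactly one): Fynn ∈ Marketing.
(d) (exactly one): Beck ∉ Marketing.
Suppose Yara ∉ Marketing: no assignment then satisfies all the clues, so Yara ∈ Marketing.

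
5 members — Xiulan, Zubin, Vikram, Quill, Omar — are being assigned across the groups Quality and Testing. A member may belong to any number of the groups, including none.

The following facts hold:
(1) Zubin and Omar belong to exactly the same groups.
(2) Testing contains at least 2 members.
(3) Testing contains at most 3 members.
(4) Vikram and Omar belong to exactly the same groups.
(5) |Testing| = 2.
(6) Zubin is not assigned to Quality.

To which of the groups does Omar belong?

Omar: none

From (6): Zubin ∉ Quality.
(1): Omar matches Zubin: Omar ∉ Quality.
(4): Vikram matches Omar: Vikram ∉ Quality.
Suppose Omar ∈ Testing: no assignment then satisfies all the clues, so Omar ∉ Testing.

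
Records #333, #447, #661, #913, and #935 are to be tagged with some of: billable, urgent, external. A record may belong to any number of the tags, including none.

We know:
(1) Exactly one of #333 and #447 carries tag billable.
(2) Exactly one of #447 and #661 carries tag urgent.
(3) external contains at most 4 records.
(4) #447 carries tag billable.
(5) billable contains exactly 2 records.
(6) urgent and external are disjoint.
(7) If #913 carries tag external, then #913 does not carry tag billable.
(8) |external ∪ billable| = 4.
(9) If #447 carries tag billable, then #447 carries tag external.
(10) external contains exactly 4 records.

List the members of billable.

billable = {#447, #935}

From (4): #447 ∈ billable.
(1) (exactly one): #333 ∉ billable.
(9): #447 ∈ external.
(6) (disjoint): #447 ∉ urgent.
(2) (exactly one): #661 ∈ urgent.
(6) (disjoint): #661 ∉ external.
(10): only 4 candidates remain for external, so all are in.
(6) (disjoint): #333 ∉ urgent.
(6) (disjoint): #913 ∉ urgent.
(6) (disjoint): #935 ∉ urgent.
(7): #913 ∉ billable.
Suppose #661 ∈ billable: no assignment then satisfies all the clues, so #661 ∉ billable.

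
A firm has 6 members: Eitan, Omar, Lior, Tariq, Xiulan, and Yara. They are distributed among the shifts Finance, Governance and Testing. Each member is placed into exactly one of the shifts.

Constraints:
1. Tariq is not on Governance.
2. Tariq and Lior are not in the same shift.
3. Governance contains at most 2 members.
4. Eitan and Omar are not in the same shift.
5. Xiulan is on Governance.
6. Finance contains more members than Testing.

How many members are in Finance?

3

From (1): Tariq ∉ Governance.
From (5): Xiulan ∈ Governance.
Suppose Yara ∉ Finance: no assignment then satisfies all the clues, so Yara ∈ Finance.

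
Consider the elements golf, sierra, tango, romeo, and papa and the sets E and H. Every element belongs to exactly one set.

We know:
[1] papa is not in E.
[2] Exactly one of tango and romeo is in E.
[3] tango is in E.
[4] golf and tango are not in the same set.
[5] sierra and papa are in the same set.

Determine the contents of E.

E = {tango}

From (1): papa ∉ E.
From (3): tango ∈ E.
(2) (exactly one): romeo ∉ E.
(4): golf ∉ E.
(5): sierra matches papa: sierra ∉ E.
Only one set left: golf ∈ H.
Only one set left: sierra ∈ H.
Only one set left: romeo ∈ H.
Only one set left: papa ∈ H.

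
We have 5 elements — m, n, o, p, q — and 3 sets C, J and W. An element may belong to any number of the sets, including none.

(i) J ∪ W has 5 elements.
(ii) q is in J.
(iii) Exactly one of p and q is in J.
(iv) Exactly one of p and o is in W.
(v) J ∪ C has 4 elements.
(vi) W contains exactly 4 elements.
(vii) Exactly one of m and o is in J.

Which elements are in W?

W = {m, n, p, q}

From (ii): q ∈ J.
(iii) (exactly one): p ∉ J.
Suppose m ∉ W: no assignment then satisfies all the clues, so m ∈ W.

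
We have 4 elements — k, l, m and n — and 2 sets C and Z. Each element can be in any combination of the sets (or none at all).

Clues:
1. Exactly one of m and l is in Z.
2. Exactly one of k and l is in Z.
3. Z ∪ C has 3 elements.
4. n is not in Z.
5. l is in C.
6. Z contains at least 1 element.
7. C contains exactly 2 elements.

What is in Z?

Z = {k, m}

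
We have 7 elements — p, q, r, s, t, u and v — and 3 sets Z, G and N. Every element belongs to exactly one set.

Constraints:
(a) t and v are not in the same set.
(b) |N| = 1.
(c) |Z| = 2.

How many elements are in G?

4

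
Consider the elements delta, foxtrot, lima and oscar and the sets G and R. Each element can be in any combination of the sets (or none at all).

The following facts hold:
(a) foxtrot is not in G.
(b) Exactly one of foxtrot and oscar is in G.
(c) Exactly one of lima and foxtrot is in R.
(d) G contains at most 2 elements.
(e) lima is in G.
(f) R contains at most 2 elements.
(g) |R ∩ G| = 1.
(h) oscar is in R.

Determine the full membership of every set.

From (a): foxtrot ∉ G.
From (e): lima ∈ G.
From (h): oscar ∈ R.
(b) (exactly one): oscar ∈ G.
(d): G already has 2, so the rest are out.
Suppose delta ∈ R: no assignment then satisfies all the clues, so delta ∉ R.

G = {lima, oscar}; R = {foxtrot, oscar}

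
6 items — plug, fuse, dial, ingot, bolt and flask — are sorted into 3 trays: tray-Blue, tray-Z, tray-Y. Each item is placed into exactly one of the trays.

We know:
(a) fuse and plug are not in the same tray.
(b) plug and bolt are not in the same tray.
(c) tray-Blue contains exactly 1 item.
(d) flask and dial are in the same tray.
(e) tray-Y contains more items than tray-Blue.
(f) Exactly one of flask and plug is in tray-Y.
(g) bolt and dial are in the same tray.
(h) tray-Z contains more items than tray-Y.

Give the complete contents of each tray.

tray-Blue = {fuse}; tray-Z = {bolt, dial, flask}; tray-Y = {ingot, plug}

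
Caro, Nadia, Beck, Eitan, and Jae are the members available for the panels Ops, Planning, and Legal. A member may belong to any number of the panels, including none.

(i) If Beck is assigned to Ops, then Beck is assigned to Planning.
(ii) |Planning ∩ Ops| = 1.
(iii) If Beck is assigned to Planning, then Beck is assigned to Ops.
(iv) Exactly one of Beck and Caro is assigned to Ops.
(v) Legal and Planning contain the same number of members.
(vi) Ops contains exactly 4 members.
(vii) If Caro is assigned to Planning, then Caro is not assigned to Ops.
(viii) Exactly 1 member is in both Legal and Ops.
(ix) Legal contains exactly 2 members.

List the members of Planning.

Planning = {Beck, Caro}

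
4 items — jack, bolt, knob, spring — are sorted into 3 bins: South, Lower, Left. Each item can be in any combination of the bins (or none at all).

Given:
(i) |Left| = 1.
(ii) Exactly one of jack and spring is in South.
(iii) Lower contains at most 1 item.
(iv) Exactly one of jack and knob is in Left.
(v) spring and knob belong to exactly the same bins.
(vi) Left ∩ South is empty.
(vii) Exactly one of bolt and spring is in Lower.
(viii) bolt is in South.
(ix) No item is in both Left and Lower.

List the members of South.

South = {bolt, knob, spring}

From (viii): bolt ∈ South.
(vi) (disjoint): bolt ∉ Left.
Suppose jack ∈ South: no assignment then satisfies all the clues, so jack ∉ South.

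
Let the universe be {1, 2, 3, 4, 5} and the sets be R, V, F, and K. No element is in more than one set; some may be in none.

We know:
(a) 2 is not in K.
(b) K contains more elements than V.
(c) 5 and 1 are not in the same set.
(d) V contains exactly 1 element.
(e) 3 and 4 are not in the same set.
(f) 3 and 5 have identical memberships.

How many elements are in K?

2

From (a): 2 ∉ K.
Suppose 3 ∈ V: no assignment then satisfies all the clues, so 3 ∉ V.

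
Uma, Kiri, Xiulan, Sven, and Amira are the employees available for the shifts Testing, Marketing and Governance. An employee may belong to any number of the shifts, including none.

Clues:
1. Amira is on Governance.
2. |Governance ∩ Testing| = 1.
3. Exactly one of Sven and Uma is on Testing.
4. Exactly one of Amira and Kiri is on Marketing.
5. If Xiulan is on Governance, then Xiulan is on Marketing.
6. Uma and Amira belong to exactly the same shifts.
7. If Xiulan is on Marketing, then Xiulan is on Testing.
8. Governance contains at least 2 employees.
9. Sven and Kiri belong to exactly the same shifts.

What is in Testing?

Testing = {Kiri, Sven, Xiulan}

From (1): Amira ∈ Governance.
(6): Uma matches Amira: Uma ∈ Governance.
Suppose Uma ∈ Testing: no assignment then satisfies all the clues, so Uma ∉ Testing.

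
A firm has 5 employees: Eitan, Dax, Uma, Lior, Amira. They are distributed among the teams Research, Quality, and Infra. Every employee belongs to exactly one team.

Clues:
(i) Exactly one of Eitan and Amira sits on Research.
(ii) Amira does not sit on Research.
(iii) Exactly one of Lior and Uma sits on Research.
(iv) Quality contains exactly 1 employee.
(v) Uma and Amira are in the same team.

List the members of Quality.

From (ii): Amira ∉ Research.
(i) (exactly one): Eitan ∈ Research.
(v): Uma matches Amira: Uma ∉ Research.
(iii) (exactly one): Lior ∈ Research.
Suppose Dax ∉ Quality: no assignment then satisfies all the clues, so Dax ∈ Quality.

Quality = {Dax}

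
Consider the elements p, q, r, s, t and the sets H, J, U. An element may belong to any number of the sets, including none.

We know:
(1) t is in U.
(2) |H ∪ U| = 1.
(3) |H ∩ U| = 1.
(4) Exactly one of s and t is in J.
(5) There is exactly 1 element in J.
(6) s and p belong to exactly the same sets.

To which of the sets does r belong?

r: none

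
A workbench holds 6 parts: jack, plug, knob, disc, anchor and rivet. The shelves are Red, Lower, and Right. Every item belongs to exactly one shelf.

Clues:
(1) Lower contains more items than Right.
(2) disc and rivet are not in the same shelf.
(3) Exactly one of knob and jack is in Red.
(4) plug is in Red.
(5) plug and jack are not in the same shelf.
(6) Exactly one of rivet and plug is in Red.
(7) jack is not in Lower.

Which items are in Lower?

Lower = {anchor, rivet}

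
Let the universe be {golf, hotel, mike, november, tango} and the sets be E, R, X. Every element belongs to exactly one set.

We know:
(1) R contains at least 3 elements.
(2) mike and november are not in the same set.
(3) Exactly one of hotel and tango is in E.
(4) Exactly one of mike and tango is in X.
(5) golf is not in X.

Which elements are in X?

From (5): golf ∉ X.
Suppose hotel ∈ X: no assignment then satisfies all the clues, so hotel ∉ X.

X = {mike}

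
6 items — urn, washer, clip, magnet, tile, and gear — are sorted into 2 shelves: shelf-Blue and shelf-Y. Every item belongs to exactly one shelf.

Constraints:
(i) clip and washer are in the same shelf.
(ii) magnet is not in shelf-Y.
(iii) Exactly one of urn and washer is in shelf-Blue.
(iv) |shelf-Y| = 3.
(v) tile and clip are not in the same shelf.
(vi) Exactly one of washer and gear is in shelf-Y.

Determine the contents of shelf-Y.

shelf-Y = {gear, tile, urn}

From (ii): magnet ∉ shelf-Y.
Only one shelf left: magnet ∈ shelf-Blue.
Suppose urn ∉ shelf-Y: no assignment then satisfies all the clues, so urn ∈ shelf-Y.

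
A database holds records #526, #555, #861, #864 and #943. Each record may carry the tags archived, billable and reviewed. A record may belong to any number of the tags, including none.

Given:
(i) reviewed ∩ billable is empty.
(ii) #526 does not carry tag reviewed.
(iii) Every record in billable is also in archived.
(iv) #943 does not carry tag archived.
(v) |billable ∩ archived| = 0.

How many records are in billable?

0

From (ii): #526 ∉ reviewed.
From (iv): #943 ∉ archived.
(iii) contrapositive: #943 ∉ billable.
Suppose #526 ∈ billable: no assignment then satisfies all the clues, so #526 ∉ billable.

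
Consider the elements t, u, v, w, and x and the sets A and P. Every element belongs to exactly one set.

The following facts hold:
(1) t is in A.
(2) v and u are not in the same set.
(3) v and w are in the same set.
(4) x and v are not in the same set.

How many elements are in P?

2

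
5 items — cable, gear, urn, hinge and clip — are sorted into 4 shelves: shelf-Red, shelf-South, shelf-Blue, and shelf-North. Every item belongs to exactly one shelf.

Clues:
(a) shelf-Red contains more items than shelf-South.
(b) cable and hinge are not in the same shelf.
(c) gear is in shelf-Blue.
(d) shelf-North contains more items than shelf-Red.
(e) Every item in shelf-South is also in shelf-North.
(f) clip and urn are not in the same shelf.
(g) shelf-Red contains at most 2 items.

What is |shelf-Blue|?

2

From (c): gear ∈ shelf-Blue.
Suppose cable ∈ shelf-South: no assignment then satisfies all the clues, so cable ∉ shelf-South.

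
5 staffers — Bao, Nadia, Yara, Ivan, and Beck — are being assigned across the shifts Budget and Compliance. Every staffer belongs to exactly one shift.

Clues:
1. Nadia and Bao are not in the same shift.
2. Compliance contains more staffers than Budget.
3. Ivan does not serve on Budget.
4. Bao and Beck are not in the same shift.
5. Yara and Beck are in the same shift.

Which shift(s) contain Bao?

From (3): Ivan ∉ Budget.
Only one shift left: Ivan ∈ Compliance.
Suppose Bao ∉ Budget: no assignment then satisfies all the clues, so Bao ∈ Budget.

Bao: Budget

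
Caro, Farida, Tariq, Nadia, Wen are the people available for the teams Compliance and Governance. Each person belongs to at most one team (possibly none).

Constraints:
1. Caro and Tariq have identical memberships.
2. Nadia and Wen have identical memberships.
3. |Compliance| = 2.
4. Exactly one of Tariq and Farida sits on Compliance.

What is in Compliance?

Compliance = {Caro, Tariq}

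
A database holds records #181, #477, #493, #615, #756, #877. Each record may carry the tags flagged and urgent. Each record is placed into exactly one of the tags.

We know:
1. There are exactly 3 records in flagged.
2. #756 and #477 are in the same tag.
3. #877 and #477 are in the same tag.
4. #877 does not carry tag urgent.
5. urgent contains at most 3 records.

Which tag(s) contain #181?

#181: urgent

From (4): #877 ∉ urgent.
(3): #477 matches #877: #477 ∉ urgent.
Only one tag left: #477 ∈ flagged.
Only one tag left: #877 ∈ flagged.
(2): #756 matches #477: #756 ∈ flagged.
(1): flagged already has 3, so the rest are out.
Only one tag left: #181 ∈ urgent.
Only one tag left: #493 ∈ urgent.
Only one tag left: #615 ∈ urgent.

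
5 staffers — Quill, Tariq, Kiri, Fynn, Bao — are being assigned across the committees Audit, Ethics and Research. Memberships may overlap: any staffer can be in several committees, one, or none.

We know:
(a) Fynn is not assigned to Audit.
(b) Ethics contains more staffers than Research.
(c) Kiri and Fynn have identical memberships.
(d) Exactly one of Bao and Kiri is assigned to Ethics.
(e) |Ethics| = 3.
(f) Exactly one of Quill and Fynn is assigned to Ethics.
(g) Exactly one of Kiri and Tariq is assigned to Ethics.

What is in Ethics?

From (a): Fynn ∉ Audit.
(c): Kiri matches Fynn: Kiri ∉ Audit.
Suppose Quill ∉ Ethics: no assignment then satisfies all the clues, so Quill ∈ Ethics.

Ethics = {Bao, Quill, Tariq}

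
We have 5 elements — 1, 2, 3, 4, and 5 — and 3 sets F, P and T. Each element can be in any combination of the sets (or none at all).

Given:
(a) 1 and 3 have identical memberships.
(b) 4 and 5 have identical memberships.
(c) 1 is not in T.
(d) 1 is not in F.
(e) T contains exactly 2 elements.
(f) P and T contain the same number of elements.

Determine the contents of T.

T = {4, 5}

From (c): 1 ∉ T.
From (d): 1 ∉ F.
(a): 3 matches 1: 3 ∉ F.
(a): 3 matches 1: 3 ∉ T.
Suppose 2 ∈ T: no assignment then satisfies all the clues, so 2 ∉ T.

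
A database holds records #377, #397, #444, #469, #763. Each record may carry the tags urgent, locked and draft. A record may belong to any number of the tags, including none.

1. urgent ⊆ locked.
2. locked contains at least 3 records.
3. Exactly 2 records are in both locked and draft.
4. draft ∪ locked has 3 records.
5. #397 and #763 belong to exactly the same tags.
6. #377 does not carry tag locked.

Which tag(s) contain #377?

#377: none

From (6): #377 ∉ locked.
(1) contrapositive: #377 ∉ urgent.
Suppose #377 ∈ draft: no assignment then satisfies all the clues, so #377 ∉ draft.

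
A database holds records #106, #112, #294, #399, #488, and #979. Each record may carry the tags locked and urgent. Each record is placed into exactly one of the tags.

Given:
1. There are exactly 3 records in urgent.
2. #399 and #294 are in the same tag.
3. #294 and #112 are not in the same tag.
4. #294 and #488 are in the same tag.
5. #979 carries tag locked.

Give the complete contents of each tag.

locked = {#106, #112, #979}; urgent = {#294, #399, #488}

From (5): #979 ∈ locked.
Suppose #106 ∉ locked: no assignment then satisfies all the clues, so #106 ∈ locked.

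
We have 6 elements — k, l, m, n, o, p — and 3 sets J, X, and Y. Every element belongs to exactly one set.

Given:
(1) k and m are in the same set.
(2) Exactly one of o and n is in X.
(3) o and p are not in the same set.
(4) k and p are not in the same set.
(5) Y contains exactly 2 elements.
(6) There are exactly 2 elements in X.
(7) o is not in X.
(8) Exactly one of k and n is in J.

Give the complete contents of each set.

From (7): o ∉ X.
(2) (exactly one): n ∈ X.
(8) (exactly one): k ∈ J.
(1): m matches k: m ∈ J.
(4): p ∉ J.
Suppose l ∈ J: no assignment then satisfies all the clues, so l ∉ J.

J = {k, m}; X = {n, p}; Y = {l, o}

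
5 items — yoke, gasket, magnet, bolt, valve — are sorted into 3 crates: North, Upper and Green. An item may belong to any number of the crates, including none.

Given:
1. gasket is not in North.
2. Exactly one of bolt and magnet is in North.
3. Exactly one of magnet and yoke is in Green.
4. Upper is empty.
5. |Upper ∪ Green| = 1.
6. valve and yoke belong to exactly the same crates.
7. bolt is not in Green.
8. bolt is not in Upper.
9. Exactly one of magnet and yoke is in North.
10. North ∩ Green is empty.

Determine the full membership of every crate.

North = {bolt, valve, yoke}; Upper = {}; Green = {magnet}

From (1): gasket ∉ North.
From (7): bolt ∉ Green.
From (8): bolt ∉ Upper.
(4): Upper already has 0, so the rest are out.
Suppose yoke ∉ North: no assignment then satisfies all the clues, so yoke ∈ North.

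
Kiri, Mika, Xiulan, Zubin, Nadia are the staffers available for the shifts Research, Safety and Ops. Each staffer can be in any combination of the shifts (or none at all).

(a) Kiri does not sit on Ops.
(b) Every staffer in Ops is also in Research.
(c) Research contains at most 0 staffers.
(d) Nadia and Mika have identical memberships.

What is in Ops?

Ops = {}

From (a): Kiri ∉ Ops.
(c): Research already has 0, so the rest are out.
(b) contrapositive: Mika ∉ Ops.
(b) contrapositive: Xiulan ∉ Ops.
(b) contrapositive: Zubin ∉ Ops.
(b) contrapositive: Nadia ∉ Ops.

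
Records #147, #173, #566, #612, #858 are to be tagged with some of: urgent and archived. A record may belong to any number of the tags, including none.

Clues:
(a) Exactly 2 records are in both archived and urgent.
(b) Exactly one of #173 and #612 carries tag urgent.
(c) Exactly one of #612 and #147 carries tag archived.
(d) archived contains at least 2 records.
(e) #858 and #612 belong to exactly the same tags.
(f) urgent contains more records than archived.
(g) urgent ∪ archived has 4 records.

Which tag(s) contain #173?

#173: none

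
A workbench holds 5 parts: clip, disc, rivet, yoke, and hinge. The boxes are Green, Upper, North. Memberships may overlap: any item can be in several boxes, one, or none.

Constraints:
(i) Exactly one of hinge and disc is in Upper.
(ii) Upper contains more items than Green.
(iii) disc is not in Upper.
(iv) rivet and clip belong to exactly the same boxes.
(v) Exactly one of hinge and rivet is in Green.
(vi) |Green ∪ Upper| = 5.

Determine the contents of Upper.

Upper = {clip, hinge, rivet, yoke}

From (iii): disc ∉ Upper.
(i) (exactly one): hinge ∈ Upper.
Suppose clip ∉ Upper: no assignment then satisfies all the clues, so clip ∈ Upper.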